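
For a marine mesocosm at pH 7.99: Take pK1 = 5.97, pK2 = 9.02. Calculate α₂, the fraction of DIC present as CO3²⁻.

α₂ = 1 / (1 + [H⁺]/K2 + [H⁺]²/(K1K2)) = 1 / (1 + 10^+1.03 + 10^-0.99)
   = 1 / (1 + 10.715 + 0.10233) = 1/11.818 = 0.08462

α₂ = 0.0846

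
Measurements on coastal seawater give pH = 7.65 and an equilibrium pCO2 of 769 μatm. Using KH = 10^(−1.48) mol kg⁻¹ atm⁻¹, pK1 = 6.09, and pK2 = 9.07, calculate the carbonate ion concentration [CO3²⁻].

[CO3²⁻] = 0.0352 mmol/kg

[CO2*] = KH · pCO2 = 10^(−1.48) × 769×10^-6 = 2.546×10^-5 mol/kg
α₀ = 1/(1 + K1/[H⁺] + K1K2/[H⁺]²) = 1/(1 + 10^+1.56 + 10^+0.14) = 0.02585
DIC = [CO2*]/α₀ = 2.546×10^-5 / 0.02585 = 0.9852 mmol/kg
[CO3²⁻] = α₂·DIC; α₂ = 0.03568, so [CO3²⁻] = 0.03568 × 0.9852 = 0.0352 mmol/kg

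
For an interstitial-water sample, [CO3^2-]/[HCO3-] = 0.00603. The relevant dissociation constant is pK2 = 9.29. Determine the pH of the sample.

From K2 = [H⁺][CO3^2-]/[HCO3-]:  pH = pK2 + log₁₀([CO3^2-]/[HCO3-])
log₁₀(0.00603) = -2.220
pH = 9.29 + (-2.220) = 7.07

pH = 7.07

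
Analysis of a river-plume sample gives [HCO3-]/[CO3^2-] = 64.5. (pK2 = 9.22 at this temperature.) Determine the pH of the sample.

From K2 = [H⁺][CO3^2-]/[HCO3-]:  pH = pK2 − log₁₀([HCO3-]/[CO3^2-])
log₁₀(64.5) = +1.810
pH = 9.22 − (+1.810) = 7.41

pH = 7.41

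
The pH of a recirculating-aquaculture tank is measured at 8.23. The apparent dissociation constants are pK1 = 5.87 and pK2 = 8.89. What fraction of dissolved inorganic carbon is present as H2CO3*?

α₀ = 0.00357

α₀ = 1 / (1 + K1/[H⁺] + K1K2/[H⁺]²) = 1 / (1 + 10^+2.36 + 10^+1.70)
   = 1 / (1 + 229.09 + 50.119) = 1/280.21 = 0.003569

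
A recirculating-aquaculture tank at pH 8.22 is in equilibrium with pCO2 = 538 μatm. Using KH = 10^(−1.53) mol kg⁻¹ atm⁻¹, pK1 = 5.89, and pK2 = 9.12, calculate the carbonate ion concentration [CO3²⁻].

[CO2*] = KH · pCO2 = 10^(−1.53) × 538×10^-6 = 1.588×10^-5 mol/kg
α₀ = 1/(1 + K1/[H⁺] + K1K2/[H⁺]²) = 1/(1 + 10^+2.33 + 10^+1.43) = 0.004137
DIC = [CO2*]/α₀ = 1.588×10^-5 / 0.004137 = 3.838 mmol/kg
[CO3²⁻] = α₂·DIC; α₂ = 0.1114, so [CO3²⁻] = 0.1114 × 3.838 = 0.427 mmol/kg

[CO3²⁻] = 0.427 mmol/kg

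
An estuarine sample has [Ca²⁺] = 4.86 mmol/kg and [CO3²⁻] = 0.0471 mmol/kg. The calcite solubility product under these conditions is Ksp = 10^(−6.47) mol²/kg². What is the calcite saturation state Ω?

Ω = 0.676

Ksp = 10^(−6.47) = 3.388×10^-7
Ω = [Ca²⁺][CO3²⁻]/Ksp = (4.86×10^-3)(0.0471×10^-3) / 3.388×10^-7 = 0.676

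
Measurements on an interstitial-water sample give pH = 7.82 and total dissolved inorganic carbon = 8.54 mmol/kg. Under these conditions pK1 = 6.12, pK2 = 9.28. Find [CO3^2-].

α₂ = 1 / (1 + [H⁺]/K2 + [H⁺]²/(K1K2)) = 1 / (1 + 10^+1.46 + 10^-0.24)
   = 1 / (1 + 28.840 + 0.57544) = 1/30.416 = 0.03288
[CO3²⁻] = α₂ × DIC = 0.03288 × 8.54 = 0.281 mmol/kg

[CO3²⁻] = 0.281 mmol/kg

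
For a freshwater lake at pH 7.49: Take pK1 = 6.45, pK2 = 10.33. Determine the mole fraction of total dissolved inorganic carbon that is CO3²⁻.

α₂ = 1 / (1 + [H⁺]/K2 + [H⁺]²/(K1K2)) = 1 / (1 + 10^+2.84 + 10^+1.80)
   = 1 / (1 + 691.83 + 63.096) = 1/755.93 = 0.001323

α₂ = 0.00132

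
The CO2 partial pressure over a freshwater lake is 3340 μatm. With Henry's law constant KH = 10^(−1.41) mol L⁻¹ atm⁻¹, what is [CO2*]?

[CO2*] = 130 μmol/L

KH = 10^(−1.41) = 3.890×10^-2 mol L⁻¹ atm⁻¹
[CO2*] = KH · pCO2 = 3.890×10^-2 × 3340×10^-6 atm = 1.30×10^-4 mol/L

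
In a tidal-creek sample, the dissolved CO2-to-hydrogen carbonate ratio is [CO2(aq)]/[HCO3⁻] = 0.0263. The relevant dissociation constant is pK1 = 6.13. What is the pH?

From K1 = [H⁺][HCO3⁻]/[CO2(aq)]:  pH = pK1 − log₁₀([CO2(aq)]/[HCO3⁻])
log₁₀(0.0263) = -1.580
pH = 6.13 − (-1.580) = 7.71

pH = 7.71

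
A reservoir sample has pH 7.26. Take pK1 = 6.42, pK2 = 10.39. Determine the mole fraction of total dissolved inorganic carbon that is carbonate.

α₂ = 0.000647

α₂ = 1 / (1 + [H⁺]/K2 + [H⁺]²/(K1K2)) = 1 / (1 + 10^+3.13 + 10^+2.29)
   = 1 / (1 + 1349.0 + 194.98) = 1/1544.9 = 0.0006473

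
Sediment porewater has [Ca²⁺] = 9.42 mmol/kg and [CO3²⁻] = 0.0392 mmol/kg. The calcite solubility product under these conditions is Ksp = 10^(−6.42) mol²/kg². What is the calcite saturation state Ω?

Ksp = 10^(−6.42) = 3.802×10^-7
Ω = [Ca²⁺][CO3²⁻]/Ksp = (9.42×10^-3)(0.0392×10^-3) / 3.802×10^-7 = 0.971

Ω = 0.971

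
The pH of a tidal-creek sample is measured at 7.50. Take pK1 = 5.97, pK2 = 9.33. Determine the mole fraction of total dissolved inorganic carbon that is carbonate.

α₂ = 0.0142

α₂ = 1 / (1 + [H⁺]/K2 + [H⁺]²/(K1K2)) = 1 / (1 + 10^+1.83 + 10^+0.30)
   = 1 / (1 + 67.608 + 1.9953) = 1/70.604 = 0.01416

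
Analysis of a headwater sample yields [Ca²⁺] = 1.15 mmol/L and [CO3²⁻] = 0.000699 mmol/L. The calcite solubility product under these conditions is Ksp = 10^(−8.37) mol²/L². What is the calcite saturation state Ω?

Ksp = 10^(−8.37) = 4.266×10^-9
Ω = [Ca²⁺][CO3²⁻]/Ksp = (1.15×10^-3)(0.000699×10^-3) / 4.266×10^-9 = 0.188

Ω = 0.188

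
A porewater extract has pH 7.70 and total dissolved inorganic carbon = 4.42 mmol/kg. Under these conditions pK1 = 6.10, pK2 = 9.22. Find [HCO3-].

α₁ = 1 / (1 + [H⁺]/K1 + K2/[H⁺]) = 1 / (1 + 10^-1.60 + 10^-1.52)
   = 1 / (1 + 0.025119 + 0.030200) = 1/1.0553 = 0.9476
[HCO3⁻] = α₁ × DIC = 0.9476 × 4.42 = 4.19 mmol/kg

[HCO3⁻] = 4.19 mmol/kg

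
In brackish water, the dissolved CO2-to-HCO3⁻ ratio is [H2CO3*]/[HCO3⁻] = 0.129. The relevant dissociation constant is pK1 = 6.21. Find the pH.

From K1 = [H⁺][HCO3⁻]/[H2CO3*]:  pH = pK1 − log₁₀([H2CO3*]/[HCO3⁻])
log₁₀(0.129) = -0.889
pH = 6.21 − (-0.889) = 7.10

pH = 7.10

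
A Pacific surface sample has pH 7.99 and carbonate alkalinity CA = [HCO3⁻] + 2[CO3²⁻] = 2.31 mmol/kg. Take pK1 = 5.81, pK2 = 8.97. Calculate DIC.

DIC = 2.12 mmol/kg

CA = [HCO3⁻] + 2[CO3²⁻] = (α₁ + 2α₂)·DIC
At pH 7.99: [H⁺]/K1 = 10^-2.18 = 0.0066069, K2/[H⁺] = 10^-0.98 = 0.10471
α₁ = 1/(1 + 0.0066069 + 0.10471) = 1/1.1113 = 0.8998; α₂ = α₁·K2/[H⁺] = 0.09422
α₁ + 2α₂ = 1.0883
DIC = CA / (α₁ + 2α₂) = 2.31 / 1.0883 = 2.12 mmol/kg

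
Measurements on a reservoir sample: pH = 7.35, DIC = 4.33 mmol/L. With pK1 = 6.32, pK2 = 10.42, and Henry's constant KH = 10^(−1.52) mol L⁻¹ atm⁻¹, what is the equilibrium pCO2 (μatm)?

pCO2 = 1.22×10^4 μatm

α₀ = 1 / (1 + K1/[H⁺] + K1K2/[H⁺]²) = 1 / (1 + 10^+1.03 + 10^-2.04)
   = 1 / (1 + 10.715 + 0.0091201) = 1/11.724 = 0.08529
[CO2*] = α₀ × DIC = 0.08529 × 4.33 = 0.3693 mmol/L
pCO2 = [CO2*]/KH = 3.693×10^-4 / 3.020×10^-2 = 1.22×10^4 μatm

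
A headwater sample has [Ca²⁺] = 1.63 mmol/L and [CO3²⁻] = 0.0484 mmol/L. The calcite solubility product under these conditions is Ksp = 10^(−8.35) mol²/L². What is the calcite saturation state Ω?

Ksp = 10^(−8.35) = 4.467×10^-9
Ω = [Ca²⁺][CO3²⁻]/Ksp = (1.63×10^-3)(0.0484×10^-3) / 4.467×10^-9 = 17.7

Ω = 17.7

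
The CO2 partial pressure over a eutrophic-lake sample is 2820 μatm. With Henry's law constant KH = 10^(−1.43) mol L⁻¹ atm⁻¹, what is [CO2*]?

KH = 10^(−1.43) = 3.715×10^-2 mol L⁻¹ atm⁻¹
[CO2*] = KH · pCO2 = 3.715×10^-2 × 2820×10^-6 atm = 1.05×10^-4 mol/L

[CO2*] = 105 μmol/L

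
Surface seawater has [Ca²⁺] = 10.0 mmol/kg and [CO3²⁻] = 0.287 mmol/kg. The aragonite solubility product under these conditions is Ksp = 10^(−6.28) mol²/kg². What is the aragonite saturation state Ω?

Ω = 5.47

Ksp = 10^(−6.28) = 5.248×10^-7
Ω = [Ca²⁺][CO3²⁻]/Ksp = (10.0×10^-3)(0.287×10^-3) / 5.248×10^-7 = 5.47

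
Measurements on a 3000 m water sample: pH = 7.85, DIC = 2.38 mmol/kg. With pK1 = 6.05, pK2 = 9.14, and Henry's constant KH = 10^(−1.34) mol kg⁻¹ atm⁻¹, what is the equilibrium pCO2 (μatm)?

pCO2 = 773 μatm

α₀ = 1 / (1 + K1/[H⁺] + K1K2/[H⁺]²) = 1 / (1 + 10^+1.80 + 10^+0.51)
   = 1 / (1 + 63.096 + 3.2359) = 1/67.332 = 0.01485
[CO2*] = α₀ × DIC = 0.01485 × 2.38 = 0.03535 mmol/kg
pCO2 = [CO2*]/KH = 3.535×10^-5 / 4.571×10^-2 = 773 μatm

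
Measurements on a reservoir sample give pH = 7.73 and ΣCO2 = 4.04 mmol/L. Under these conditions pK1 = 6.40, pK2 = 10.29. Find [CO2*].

α₀ = 1 / (1 + K1/[H⁺] + K1K2/[H⁺]²) = 1 / (1 + 10^+1.33 + 10^-1.23)
   = 1 / (1 + 21.380 + 0.058884) = 1/22.439 = 0.04457
[CO2*] = α₀ × DIC = 0.04457 × 4.04 = 0.180 mmol/L

[CO2*] = 0.180 mmol/L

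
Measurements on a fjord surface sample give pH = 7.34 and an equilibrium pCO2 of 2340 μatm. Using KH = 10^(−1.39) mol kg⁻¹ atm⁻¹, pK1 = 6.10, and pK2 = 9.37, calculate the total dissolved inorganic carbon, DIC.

DIC = 1.77 mmol/kg

[CO2*] = KH · pCO2 = 10^(−1.39) × 2340×10^-6 = 9.533×10^-5 mol/kg
α₀ = 1/(1 + K1/[H⁺] + K1K2/[H⁺]²) = 1/(1 + 10^+1.24 + 10^-0.79) = 0.05394
DIC = [CO2*]/α₀ = 9.533×10^-5 / 0.05394 = 1.77 mmol/kg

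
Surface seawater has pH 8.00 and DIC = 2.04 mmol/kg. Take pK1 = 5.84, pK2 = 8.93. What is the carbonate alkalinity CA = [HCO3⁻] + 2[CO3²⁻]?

CA = [HCO3⁻] + 2[CO3²⁻] = (α₁ + 2α₂)·DIC
At pH 8.00: [H⁺]/K1 = 10^-2.16 = 0.0069183, K2/[H⁺] = 10^-0.93 = 0.11749
α₁ = 1/(1 + 0.0069183 + 0.11749) = 1/1.1244 = 0.8894; α₂ = α₁·K2/[H⁺] = 0.1045
α₁ + 2α₂ = 1.0983
CA = 1.0983 × 2.04 = 2.24 mmol/kg

CA = 2.24 mmol/kg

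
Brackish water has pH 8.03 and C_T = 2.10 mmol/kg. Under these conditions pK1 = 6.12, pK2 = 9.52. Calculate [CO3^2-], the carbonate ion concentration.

[CO3²⁻] = 0.0650 mmol/kg

α₂ = 1 / (1 + [H⁺]/K2 + [H⁺]²/(K1K2)) = 1 / (1 + 10^+1.49 + 10^-0.42)
   = 1 / (1 + 30.903 + 0.38019) = 1/32.283 = 0.03098
[CO3²⁻] = α₂ × DIC = 0.03098 × 2.10 = 0.0650 mmol/kg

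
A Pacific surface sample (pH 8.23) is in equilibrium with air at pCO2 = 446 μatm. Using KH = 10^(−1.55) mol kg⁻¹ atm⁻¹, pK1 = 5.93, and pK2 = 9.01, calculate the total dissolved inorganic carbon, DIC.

DIC = 2.94 mmol/kg

[CO2*] = KH · pCO2 = 10^(−1.55) × 446×10^-6 = 1.257×10^-5 mol/kg
α₀ = 1/(1 + K1/[H⁺] + K1K2/[H⁺]²) = 1/(1 + 10^+2.30 + 10^+1.52) = 0.004280
DIC = [CO2*]/α₀ = 1.257×10^-5 / 0.004280 = 2.94 mmol/kg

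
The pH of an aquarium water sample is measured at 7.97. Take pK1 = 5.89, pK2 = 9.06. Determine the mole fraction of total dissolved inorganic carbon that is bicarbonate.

α₁ = 1 / (1 + [H⁺]/K1 + K2/[H⁺]) = 1 / (1 + 10^-2.08 + 10^-1.09)
   = 1 / (1 + 0.0083176 + 0.081283) = 1/1.0896 = 0.9178

α₁ = 0.918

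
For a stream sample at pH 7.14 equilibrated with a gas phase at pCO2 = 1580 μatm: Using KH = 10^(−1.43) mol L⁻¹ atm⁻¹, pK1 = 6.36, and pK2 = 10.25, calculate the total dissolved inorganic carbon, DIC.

[CO2*] = KH · pCO2 = 10^(−1.43) × 1580×10^-6 = 5.870×10^-5 mol/L
α₀ = 1/(1 + K1/[H⁺] + K1K2/[H⁺]²) = 1/(1 + 10^+0.78 + 10^-2.33) = 0.1422
DIC = [CO2*]/α₀ = 5.870×10^-5 / 0.1422 = 0.413 mmol/L

DIC = 0.413 mmol/L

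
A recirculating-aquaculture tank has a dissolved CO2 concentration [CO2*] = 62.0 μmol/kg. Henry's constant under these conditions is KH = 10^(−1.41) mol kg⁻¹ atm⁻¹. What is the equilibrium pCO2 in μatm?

pCO2 = 1590 μatm

KH = 10^(−1.41) = 3.890×10^-2 mol kg⁻¹ atm⁻¹
pCO2 = [CO2*]/KH = 62.0×10^-6 / 3.890×10^-2 = 1.59×10^-3 atm = 1590 μatm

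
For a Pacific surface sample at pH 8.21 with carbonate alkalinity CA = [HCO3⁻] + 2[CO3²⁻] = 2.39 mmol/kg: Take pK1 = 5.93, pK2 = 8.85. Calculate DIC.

DIC = 2.02 mmol/kg

CA = [HCO3⁻] + 2[CO3²⁻] = (α₁ + 2α₂)·DIC
At pH 8.21: [H⁺]/K1 = 10^-2.28 = 0.0052481, K2/[H⁺] = 10^-0.64 = 0.22909
α₁ = 1/(1 + 0.0052481 + 0.22909) = 1/1.2343 = 0.8102; α₂ = α₁·K2/[H⁺] = 0.1856
α₁ + 2α₂ = 1.1813
DIC = CA / (α₁ + 2α₂) = 2.39 / 1.1813 = 2.02 mmol/kg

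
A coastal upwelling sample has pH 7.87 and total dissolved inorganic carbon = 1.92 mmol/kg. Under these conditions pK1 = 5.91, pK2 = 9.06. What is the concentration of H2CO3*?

α₀ = 1 / (1 + K1/[H⁺] + K1K2/[H⁺]²) = 1 / (1 + 10^+1.96 + 10^+0.77)
   = 1 / (1 + 91.201 + 5.8884) = 1/98.090 = 0.01019
[CO2*] = α₀ × DIC = 0.01019 × 1.92 = 0.0196 mmol/kg = 19.6 μmol/kg

[CO2*] = 19.6 μmol/kg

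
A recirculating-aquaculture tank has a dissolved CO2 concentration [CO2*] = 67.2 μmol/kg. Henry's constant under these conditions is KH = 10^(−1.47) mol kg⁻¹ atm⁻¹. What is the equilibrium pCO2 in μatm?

KH = 10^(−1.47) = 3.388×10^-2 mol kg⁻¹ atm⁻¹
pCO2 = [CO2*]/KH = 67.2×10^-6 / 3.388×10^-2 = 1.98×10^-3 atm = 1980 μatm

pCO2 = 1980 μatm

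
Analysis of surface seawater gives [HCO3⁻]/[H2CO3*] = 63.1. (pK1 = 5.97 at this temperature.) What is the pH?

pH = 7.77

From K1 = [H⁺][HCO3⁻]/[H2CO3*]:  pH = pK1 + log₁₀([HCO3⁻]/[H2CO3*])
log₁₀(63.1) = +1.800
pH = 5.97 + (+1.800) = 7.77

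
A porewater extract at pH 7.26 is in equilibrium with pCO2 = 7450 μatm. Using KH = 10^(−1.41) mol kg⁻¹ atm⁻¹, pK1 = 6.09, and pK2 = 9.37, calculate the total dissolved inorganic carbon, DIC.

DIC = 4.61 mmol/kg

[CO2*] = KH · pCO2 = 10^(−1.41) × 7450×10^-6 = 2.898×10^-4 mol/kg
α₀ = 1/(1 + K1/[H⁺] + K1K2/[H⁺]²) = 1/(1 + 10^+1.17 + 10^-0.94) = 0.06287
DIC = [CO2*]/α₀ = 2.898×10^-4 / 0.06287 = 4.61 mmol/kg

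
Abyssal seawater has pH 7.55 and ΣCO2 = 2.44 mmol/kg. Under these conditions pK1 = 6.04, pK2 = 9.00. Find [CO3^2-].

[CO3²⁻] = 0.0812 mmol/kg

α₂ = 1 / (1 + [H⁺]/K2 + [H⁺]²/(K1K2)) = 1 / (1 + 10^+1.45 + 10^-0.06)
   = 1 / (1 + 28.184 + 0.87096) = 1/30.055 = 0.03327
[CO3²⁻] = α₂ × DIC = 0.03327 × 2.44 = 0.0812 mmol/kg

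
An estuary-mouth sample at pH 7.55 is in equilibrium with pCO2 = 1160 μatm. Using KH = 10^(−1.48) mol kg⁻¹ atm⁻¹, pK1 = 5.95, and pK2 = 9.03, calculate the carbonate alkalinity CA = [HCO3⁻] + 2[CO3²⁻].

[CO2*] = KH · pCO2 = 10^(−1.48) × 1160×10^-6 = 3.841×10^-5 mol/kg
α₀ = 1/(1 + K1/[H⁺] + K1K2/[H⁺]²) = 1/(1 + 10^+1.60 + 10^+0.12) = 0.02374
DIC = [CO2*]/α₀ = 3.841×10^-5 / 0.02374 = 1.618 mmol/kg
CA = (α₁ + 2α₂)·DIC = (0.9450 + 2×0.03129) × 1.618 = 1.63 mmol/kg

CA = 1.63 mmol/kg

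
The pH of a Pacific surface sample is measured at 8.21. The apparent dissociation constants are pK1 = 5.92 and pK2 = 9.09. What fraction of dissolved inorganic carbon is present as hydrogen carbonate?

α₁ = 1 / (1 + [H⁺]/K1 + K2/[H⁺]) = 1 / (1 + 10^-2.29 + 10^-0.88)
   = 1 / (1 + 0.0051286 + 0.13183) = 1/1.1370 = 0.8795

α₁ = 0.880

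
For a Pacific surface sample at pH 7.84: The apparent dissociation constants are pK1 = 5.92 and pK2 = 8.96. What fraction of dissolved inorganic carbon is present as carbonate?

α₂ = 0.0697

α₂ = 1 / (1 + [H⁺]/K2 + [H⁺]²/(K1K2)) = 1 / (1 + 10^+1.12 + 10^-0.80)
   = 1 / (1 + 13.183 + 0.15849) = 1/14.341 = 0.06973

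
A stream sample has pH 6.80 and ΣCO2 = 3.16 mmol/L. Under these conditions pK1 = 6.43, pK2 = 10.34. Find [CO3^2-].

α₂ = 1 / (1 + [H⁺]/K2 + [H⁺]²/(K1K2)) = 1 / (1 + 10^+3.54 + 10^+3.17)
   = 1 / (1 + 3467.4 + 1479.1) = 1/4947.5 = 0.0002021
[CO3²⁻] = α₂ × DIC = 0.0002021 × 3.16 = 0.000639 mmol/L = 0.639 μmol/L

[CO3²⁻] = 0.639 μmol/L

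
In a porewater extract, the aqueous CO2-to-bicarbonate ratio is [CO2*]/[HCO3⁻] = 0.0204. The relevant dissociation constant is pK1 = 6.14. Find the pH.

From K1 = [H⁺][HCO3⁻]/[CO2*]:  pH = pK1 − log₁₀([CO2*]/[HCO3⁻])
log₁₀(0.0204) = -1.690
pH = 6.14 − (-1.690) = 7.83

pH = 7.83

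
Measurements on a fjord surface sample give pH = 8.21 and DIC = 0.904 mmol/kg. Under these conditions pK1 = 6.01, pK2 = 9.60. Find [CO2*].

α₀ = 1 / (1 + K1/[H⁺] + K1K2/[H⁺]²) = 1 / (1 + 10^+2.20 + 10^+0.81)
   = 1 / (1 + 158.49 + 6.4565) = 1/165.95 = 0.006026
[CO2*] = α₀ × DIC = 0.006026 × 0.904 = 0.00545 mmol/kg = 5.45 μmol/kg

[CO2*] = 5.45 μmol/kg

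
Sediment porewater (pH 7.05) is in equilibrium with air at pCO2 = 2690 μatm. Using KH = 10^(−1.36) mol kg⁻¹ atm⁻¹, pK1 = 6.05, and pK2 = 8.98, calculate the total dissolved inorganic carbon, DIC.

[CO2*] = KH · pCO2 = 10^(−1.36) × 2690×10^-6 = 1.174×10^-4 mol/kg
α₀ = 1/(1 + K1/[H⁺] + K1K2/[H⁺]²) = 1/(1 + 10^+1.00 + 10^-0.93) = 0.08995
DIC = [CO2*]/α₀ = 1.174×10^-4 / 0.08995 = 1.31 mmol/kg

DIC = 1.31 mmol/kg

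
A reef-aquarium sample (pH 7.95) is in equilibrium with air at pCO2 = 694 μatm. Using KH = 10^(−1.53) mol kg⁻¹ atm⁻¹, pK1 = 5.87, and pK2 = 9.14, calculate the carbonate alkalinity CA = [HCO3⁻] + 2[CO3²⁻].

CA = 2.78 mmol/kg

[CO2*] = KH · pCO2 = 10^(−1.53) × 694×10^-6 = 2.048×10^-5 mol/kg
α₀ = 1/(1 + K1/[H⁺] + K1K2/[H⁺]²) = 1/(1 + 10^+2.08 + 10^+0.89) = 0.007753
DIC = [CO2*]/α₀ = 2.048×10^-5 / 0.007753 = 2.642 mmol/kg
CA = (α₁ + 2α₂)·DIC = (0.9321 + 2×0.06018) × 2.642 = 2.78 mmol/kg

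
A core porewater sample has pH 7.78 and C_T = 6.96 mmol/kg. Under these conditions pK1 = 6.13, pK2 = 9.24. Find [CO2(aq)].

α₀ = 1 / (1 + K1/[H⁺] + K1K2/[H⁺]²) = 1 / (1 + 10^+1.65 + 10^+0.19)
   = 1 / (1 + 44.668 + 1.5488) = 1/47.217 = 0.02118
[CO2*] = α₀ × DIC = 0.02118 × 6.96 = 0.147 mmol/kg

[CO2*] = 0.147 mmol/kg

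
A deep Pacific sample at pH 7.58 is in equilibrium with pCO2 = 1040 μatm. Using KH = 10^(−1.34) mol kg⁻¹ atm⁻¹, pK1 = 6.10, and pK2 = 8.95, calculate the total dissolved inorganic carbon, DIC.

DIC = 1.54 mmol/kg

[CO2*] = KH · pCO2 = 10^(−1.34) × 1040×10^-6 = 4.754×10^-5 mol/kg
α₀ = 1/(1 + K1/[H⁺] + K1K2/[H⁺]²) = 1/(1 + 10^+1.48 + 10^+0.11) = 0.03078
DIC = [CO2*]/α₀ = 4.754×10^-5 / 0.03078 = 1.54 mmol/kg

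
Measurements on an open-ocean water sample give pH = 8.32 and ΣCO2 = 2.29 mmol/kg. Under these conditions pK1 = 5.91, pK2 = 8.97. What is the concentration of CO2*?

α₀ = 1 / (1 + K1/[H⁺] + K1K2/[H⁺]²) = 1 / (1 + 10^+2.41 + 10^+1.76)
   = 1 / (1 + 257.04 + 57.544) = 1/315.58 = 0.003169
[CO2*] = α₀ × DIC = 0.003169 × 2.29 = 0.00726 mmol/kg = 7.26 μmol/kg

[CO2*] = 7.26 μmol/kg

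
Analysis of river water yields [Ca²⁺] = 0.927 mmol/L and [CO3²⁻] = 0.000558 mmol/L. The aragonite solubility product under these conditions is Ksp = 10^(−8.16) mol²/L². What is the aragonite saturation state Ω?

Ω = 0.0748

Ksp = 10^(−8.16) = 6.918×10^-9
Ω = [Ca²⁺][CO3²⁻]/Ksp = (0.927×10^-3)(0.000558×10^-3) / 6.918×10^-9 = 0.0748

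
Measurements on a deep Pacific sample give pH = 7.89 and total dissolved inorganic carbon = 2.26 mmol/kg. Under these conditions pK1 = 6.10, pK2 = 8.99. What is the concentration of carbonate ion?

α₂ = 1 / (1 + [H⁺]/K2 + [H⁺]²/(K1K2)) = 1 / (1 + 10^+1.10 + 10^-0.69)
   = 1 / (1 + 12.589 + 0.20417) = 1/13.793 = 0.07250
[CO3²⁻] = α₂ × DIC = 0.07250 × 2.26 = 0.164 mmol/kg

[CO3²⁻] = 0.164 mmol/kg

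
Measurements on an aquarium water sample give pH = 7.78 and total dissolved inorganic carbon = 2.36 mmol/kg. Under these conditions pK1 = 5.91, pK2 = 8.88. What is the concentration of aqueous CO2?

[CO2*] = 0.0291 mmol/kg

α₀ = 1 / (1 + K1/[H⁺] + K1K2/[H⁺]²) = 1 / (1 + 10^+1.87 + 10^+0.77)
   = 1 / (1 + 74.131 + 5.8884) = 1/81.019 = 0.01234
[CO2*] = α₀ × DIC = 0.01234 × 2.36 = 0.0291 mmol/kg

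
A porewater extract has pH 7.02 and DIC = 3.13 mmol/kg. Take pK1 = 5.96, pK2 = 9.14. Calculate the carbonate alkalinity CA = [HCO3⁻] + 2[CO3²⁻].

CA = [HCO3⁻] + 2[CO3²⁻] = (α₁ + 2α₂)·DIC
At pH 7.02: [H⁺]/K1 = 10^-1.06 = 0.087096, K2/[H⁺] = 10^-2.12 = 0.0075858
α₁ = 1/(1 + 0.087096 + 0.0075858) = 1/1.0947 = 0.9135; α₂ = α₁·K2/[H⁺] = 0.006930
α₁ + 2α₂ = 0.9274
CA = 0.9274 × 3.13 = 2.90 mmol/kg

CA = 2.90 mmol/kg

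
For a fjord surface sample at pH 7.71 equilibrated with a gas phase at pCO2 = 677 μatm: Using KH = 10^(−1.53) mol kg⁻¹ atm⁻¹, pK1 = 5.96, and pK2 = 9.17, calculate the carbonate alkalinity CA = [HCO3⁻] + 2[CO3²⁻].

[CO2*] = KH · pCO2 = 10^(−1.53) × 677×10^-6 = 1.998×10^-5 mol/kg
α₀ = 1/(1 + K1/[H⁺] + K1K2/[H⁺]²) = 1/(1 + 10^+1.75 + 10^+0.29) = 0.01690
DIC = [CO2*]/α₀ = 1.998×10^-5 / 0.01690 = 1.182 mmol/kg
CA = (α₁ + 2α₂)·DIC = (0.9502 + 2×0.03295) × 1.182 = 1.20 mmol/kg

CA = 1.20 mmol/kg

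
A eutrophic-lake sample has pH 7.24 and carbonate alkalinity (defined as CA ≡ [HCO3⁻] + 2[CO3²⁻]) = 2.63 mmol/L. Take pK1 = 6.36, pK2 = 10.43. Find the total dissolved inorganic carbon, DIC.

CA = [HCO3⁻] + 2[CO3²⁻] = (α₁ + 2α₂)·DIC
At pH 7.24: [H⁺]/K1 = 10^-0.88 = 0.13183, K2/[H⁺] = 10^-3.19 = 0.00064565
α₁ = 1/(1 + 0.13183 + 0.00064565) = 1/1.1325 = 0.8830; α₂ = α₁·K2/[H⁺] = 0.0005701
α₁ + 2α₂ = 0.8842
DIC = CA / (α₁ + 2α₂) = 2.63 / 0.8842 = 2.97 mmol/L

DIC = 2.97 mmol/L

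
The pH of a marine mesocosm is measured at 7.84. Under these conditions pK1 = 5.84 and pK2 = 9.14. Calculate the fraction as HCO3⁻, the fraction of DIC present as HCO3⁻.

α₁ = 0.943

α₁ = 1 / (1 + [H⁺]/K1 + K2/[H⁺]) = 1 / (1 + 10^-2.00 + 10^-1.30)
   = 1 / (1 + 0.010000 + 0.050119) = 1/1.0601 = 0.9433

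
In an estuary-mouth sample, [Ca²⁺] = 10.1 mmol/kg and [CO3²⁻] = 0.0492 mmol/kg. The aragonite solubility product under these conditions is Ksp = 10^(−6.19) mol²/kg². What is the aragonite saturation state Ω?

Ksp = 10^(−6.19) = 6.457×10^-7
Ω = [Ca²⁺][CO3²⁻]/Ksp = (10.1×10^-3)(0.0492×10^-3) / 6.457×10^-7 = 0.770

Ω = 0.770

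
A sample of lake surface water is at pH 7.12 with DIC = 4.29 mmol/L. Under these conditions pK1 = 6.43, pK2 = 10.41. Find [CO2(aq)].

[CO2*] = 0.727 mmol/L

α₀ = 1 / (1 + K1/[H⁺] + K1K2/[H⁺]²) = 1 / (1 + 10^+0.69 + 10^-2.60)
   = 1 / (1 + 4.8978 + 0.0025119) = 1/5.9003 = 0.1695
[CO2*] = α₀ × DIC = 0.1695 × 4.29 = 0.727 mmol/L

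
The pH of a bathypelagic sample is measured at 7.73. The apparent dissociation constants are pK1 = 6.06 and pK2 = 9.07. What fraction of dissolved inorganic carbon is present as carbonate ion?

α₂ = 1 / (1 + [H⁺]/K2 + [H⁺]²/(K1K2)) = 1 / (1 + 10^+1.34 + 10^-0.33)
   = 1 / (1 + 21.878 + 0.46774) = 1/23.345 = 0.04284

α₂ = 0.0428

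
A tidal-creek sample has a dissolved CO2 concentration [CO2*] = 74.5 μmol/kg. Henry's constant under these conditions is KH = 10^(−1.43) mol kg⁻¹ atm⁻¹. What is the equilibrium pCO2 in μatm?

pCO2 = 2010 μatm

KH = 10^(−1.43) = 3.715×10^-2 mol kg⁻¹ atm⁻¹
pCO2 = [CO2*]/KH = 74.5×10^-6 / 3.715×10^-2 = 2.01×10^-3 atm = 2010 μatm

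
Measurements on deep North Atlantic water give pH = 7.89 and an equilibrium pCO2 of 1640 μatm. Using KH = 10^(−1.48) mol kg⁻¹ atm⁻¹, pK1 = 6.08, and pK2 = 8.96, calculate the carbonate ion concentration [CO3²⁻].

[CO3²⁻] = 0.298 mmol/kg

[CO2*] = KH · pCO2 = 10^(−1.48) × 1640×10^-6 = 5.431×10^-5 mol/kg
α₀ = 1/(1 + K1/[H⁺] + K1K2/[H⁺]²) = 1/(1 + 10^+1.81 + 10^+0.74) = 0.01407
DIC = [CO2*]/α₀ = 5.431×10^-5 / 0.01407 = 3.859 mmol/kg
[CO3²⁻] = α₂·DIC; α₂ = 0.07733, so [CO3²⁻] = 0.07733 × 3.859 = 0.298 mmol/kg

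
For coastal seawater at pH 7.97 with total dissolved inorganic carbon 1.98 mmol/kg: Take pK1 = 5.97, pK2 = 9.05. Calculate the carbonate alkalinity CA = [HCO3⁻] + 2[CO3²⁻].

CA = [HCO3⁻] + 2[CO3²⁻] = (α₁ + 2α₂)·DIC
At pH 7.97: [H⁺]/K1 = 10^-2.00 = 0.010000, K2/[H⁺] = 10^-1.08 = 0.083176
α₁ = 1/(1 + 0.010000 + 0.083176) = 1/1.0932 = 0.9148; α₂ = α₁·K2/[H⁺] = 0.07609
α₁ + 2α₂ = 1.0669
CA = 1.0669 × 1.98 = 2.11 mmol/kg

CA = 2.11 mmol/kg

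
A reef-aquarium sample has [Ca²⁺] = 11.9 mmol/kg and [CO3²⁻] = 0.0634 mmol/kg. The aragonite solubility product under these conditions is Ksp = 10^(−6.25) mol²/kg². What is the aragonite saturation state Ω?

Ω = 1.34

Ksp = 10^(−6.25) = 5.623×10^-7
Ω = [Ca²⁺][CO3²⁻]/Ksp = (11.9×10^-3)(0.0634×10^-3) / 5.623×10^-7 = 1.34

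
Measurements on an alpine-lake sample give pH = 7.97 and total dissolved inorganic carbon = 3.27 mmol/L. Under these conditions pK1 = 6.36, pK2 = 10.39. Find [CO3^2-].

[CO3²⁻] = 12.1 μmol/L

α₂ = 1 / (1 + [H⁺]/K2 + [H⁺]²/(K1K2)) = 1 / (1 + 10^+2.42 + 10^+0.81)
   = 1 / (1 + 263.03 + 6.4565) = 1/270.48 = 0.003697
[CO3²⁻] = α₂ × DIC = 0.003697 × 3.27 = 0.0121 mmol/L = 12.1 μmol/L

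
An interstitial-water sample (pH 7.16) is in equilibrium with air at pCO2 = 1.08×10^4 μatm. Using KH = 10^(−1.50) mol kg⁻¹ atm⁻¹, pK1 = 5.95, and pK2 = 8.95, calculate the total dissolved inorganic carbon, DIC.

DIC = 5.97 mmol/kg

[CO2*] = KH · pCO2 = 10^(−1.50) × 1.08×10^4×10^-6 = 3.415×10^-4 mol/kg
α₀ = 1/(1 + K1/[H⁺] + K1K2/[H⁺]²) = 1/(1 + 10^+1.21 + 10^-0.58) = 0.05720
DIC = [CO2*]/α₀ = 3.415×10^-4 / 0.05720 = 5.97 mmol/kg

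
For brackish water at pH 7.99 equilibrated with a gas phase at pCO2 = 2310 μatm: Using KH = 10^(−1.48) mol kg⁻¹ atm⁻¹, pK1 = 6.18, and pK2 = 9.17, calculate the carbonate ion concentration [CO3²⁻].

[CO3²⁻] = 0.326 mmol/kg

[CO2*] = KH · pCO2 = 10^(−1.48) × 2310×10^-6 = 7.649×10^-5 mol/kg
α₀ = 1/(1 + K1/[H⁺] + K1K2/[H⁺]²) = 1/(1 + 10^+1.81 + 10^+0.63) = 0.01432
DIC = [CO2*]/α₀ = 7.649×10^-5 / 0.01432 = 5.341 mmol/kg
[CO3²⁻] = α₂·DIC; α₂ = 0.06109, so [CO3²⁻] = 0.06109 × 5.341 = 0.326 mmol/kg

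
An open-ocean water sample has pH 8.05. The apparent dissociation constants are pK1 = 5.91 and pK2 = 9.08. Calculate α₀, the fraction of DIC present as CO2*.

α₀ = 1 / (1 + K1/[H⁺] + K1K2/[H⁺]²) = 1 / (1 + 10^+2.14 + 10^+1.11)
   = 1 / (1 + 138.04 + 12.882) = 1/151.92 = 0.006582

α₀ = 0.00658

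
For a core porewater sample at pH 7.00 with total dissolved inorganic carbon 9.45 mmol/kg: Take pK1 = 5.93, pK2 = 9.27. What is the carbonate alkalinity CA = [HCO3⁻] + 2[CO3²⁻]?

CA = 8.76 mmol/kg

CA = [HCO3⁻] + 2[CO3²⁻] = (α₁ + 2α₂)·DIC
At pH 7.00: [H⁺]/K1 = 10^-1.07 = 0.085114, K2/[H⁺] = 10^-2.27 = 0.0053703
α₁ = 1/(1 + 0.085114 + 0.0053703) = 1/1.0905 = 0.9170; α₂ = α₁·K2/[H⁺] = 0.004925
α₁ + 2α₂ = 0.9269
CA = 0.9269 × 9.45 = 8.76 mmol/kg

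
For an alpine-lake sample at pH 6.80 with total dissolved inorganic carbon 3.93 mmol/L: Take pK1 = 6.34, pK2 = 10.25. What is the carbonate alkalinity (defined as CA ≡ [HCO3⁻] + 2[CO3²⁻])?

CA = 2.92 mmol/L

CA = [HCO3⁻] + 2[CO3²⁻] = (α₁ + 2α₂)·DIC
At pH 6.80: [H⁺]/K1 = 10^-0.46 = 0.34674, K2/[H⁺] = 10^-3.45 = 0.00035481
α₁ = 1/(1 + 0.34674 + 0.00035481) = 1/1.3471 = 0.7423; α₂ = α₁·K2/[H⁺] = 0.0002634
α₁ + 2α₂ = 0.7429
CA = 0.7429 × 3.93 = 2.92 mmol/L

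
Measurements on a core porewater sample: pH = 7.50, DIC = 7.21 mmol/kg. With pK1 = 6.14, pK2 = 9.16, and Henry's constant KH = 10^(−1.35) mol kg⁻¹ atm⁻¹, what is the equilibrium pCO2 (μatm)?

α₀ = 1 / (1 + K1/[H⁺] + K1K2/[H⁺]²) = 1 / (1 + 10^+1.36 + 10^-0.30)
   = 1 / (1 + 22.909 + 0.50119) = 1/24.410 = 0.04097
[CO2*] = α₀ × DIC = 0.04097 × 7.21 = 0.2954 mmol/kg
pCO2 = [CO2*]/KH = 2.954×10^-4 / 4.467×10^-2 = 6610 μatm

pCO2 = 6610 μatm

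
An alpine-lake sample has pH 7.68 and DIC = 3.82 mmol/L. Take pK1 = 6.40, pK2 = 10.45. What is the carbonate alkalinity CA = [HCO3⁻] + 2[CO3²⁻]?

CA = 3.64 mmol/L

CA = [HCO3⁻] + 2[CO3²⁻] = (α₁ + 2α₂)·DIC
At pH 7.68: [H⁺]/K1 = 10^-1.28 = 0.052481, K2/[H⁺] = 10^-2.77 = 0.0016982
α₁ = 1/(1 + 0.052481 + 0.0016982) = 1/1.0542 = 0.9486; α₂ = α₁·K2/[H⁺] = 0.001611
α₁ + 2α₂ = 0.9518
CA = 0.9518 × 3.82 = 3.64 mmol/L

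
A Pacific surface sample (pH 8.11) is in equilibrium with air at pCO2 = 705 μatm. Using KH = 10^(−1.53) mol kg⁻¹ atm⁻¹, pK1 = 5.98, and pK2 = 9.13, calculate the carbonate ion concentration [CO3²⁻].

[CO3²⁻] = 0.268 mmol/kg

[CO2*] = KH · pCO2 = 10^(−1.53) × 705×10^-6 = 2.081×10^-5 mol/kg
α₀ = 1/(1 + K1/[H⁺] + K1K2/[H⁺]²) = 1/(1 + 10^+2.13 + 10^+1.11) = 0.006721
DIC = [CO2*]/α₀ = 2.081×10^-5 / 0.006721 = 3.095 mmol/kg
[CO3²⁻] = α₂·DIC; α₂ = 0.08659, so [CO3²⁻] = 0.08659 × 3.095 = 0.268 mmol/kg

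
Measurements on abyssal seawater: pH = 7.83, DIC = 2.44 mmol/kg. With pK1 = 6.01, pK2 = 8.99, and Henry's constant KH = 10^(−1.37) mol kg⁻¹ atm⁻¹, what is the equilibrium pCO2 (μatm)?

α₀ = 1 / (1 + K1/[H⁺] + K1K2/[H⁺]²) = 1 / (1 + 10^+1.82 + 10^+0.66)
   = 1 / (1 + 66.069 + 4.5709) = 1/71.640 = 0.01396
[CO2*] = α₀ × DIC = 0.01396 × 2.44 = 0.03406 mmol/kg
pCO2 = [CO2*]/KH = 3.406×10^-5 / 4.266×10^-2 = 798 μatm

pCO2 = 798 μatm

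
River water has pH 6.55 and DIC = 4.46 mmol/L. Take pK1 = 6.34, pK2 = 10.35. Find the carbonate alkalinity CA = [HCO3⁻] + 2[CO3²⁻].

CA = 2.76 mmol/L

CA = [HCO3⁻] + 2[CO3²⁻] = (α₁ + 2α₂)·DIC
At pH 6.55: [H⁺]/K1 = 10^-0.21 = 0.61660, K2/[H⁺] = 10^-3.80 = 0.00015849
α₁ = 1/(1 + 0.61660 + 0.00015849) = 1/1.6168 = 0.6185; α₂ = α₁·K2/[H⁺] = 9.803×10^-5
α₁ + 2α₂ = 0.6187
CA = 0.6187 × 4.46 = 2.76 mmol/L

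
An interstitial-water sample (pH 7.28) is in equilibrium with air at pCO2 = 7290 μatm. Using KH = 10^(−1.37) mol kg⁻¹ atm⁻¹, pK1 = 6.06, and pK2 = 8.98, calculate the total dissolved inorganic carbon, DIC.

DIC = 5.57 mmol/kg

[CO2*] = KH · pCO2 = 10^(−1.37) × 7290×10^-6 = 3.110×10^-4 mol/kg
α₀ = 1/(1 + K1/[H⁺] + K1K2/[H⁺]²) = 1/(1 + 10^+1.22 + 10^-0.48) = 0.05578
DIC = [CO2*]/α₀ = 3.110×10^-4 / 0.05578 = 5.57 mmol/kg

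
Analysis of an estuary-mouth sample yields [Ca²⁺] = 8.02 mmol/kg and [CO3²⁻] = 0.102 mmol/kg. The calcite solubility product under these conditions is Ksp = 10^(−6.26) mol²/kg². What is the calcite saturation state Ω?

Ksp = 10^(−6.26) = 5.495×10^-7
Ω = [Ca²⁺][CO3²⁻]/Ksp = (8.02×10^-3)(0.102×10^-3) / 5.495×10^-7 = 1.49

Ω = 1.49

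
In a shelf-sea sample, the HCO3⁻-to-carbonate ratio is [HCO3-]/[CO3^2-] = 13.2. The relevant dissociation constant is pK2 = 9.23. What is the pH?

From K2 = [H⁺][CO3^2-]/[HCO3-]:  pH = pK2 − log₁₀([HCO3-]/[CO3^2-])
log₁₀(13.2) = +1.121
pH = 9.23 − (+1.121) = 8.11

pH = 8.11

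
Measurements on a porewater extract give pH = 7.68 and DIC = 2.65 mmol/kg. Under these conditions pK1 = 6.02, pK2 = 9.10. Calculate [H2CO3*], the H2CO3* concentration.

[CO2*] = 0.0547 mmol/kg

α₀ = 1 / (1 + K1/[H⁺] + K1K2/[H⁺]²) = 1 / (1 + 10^+1.66 + 10^+0.24)
   = 1 / (1 + 45.709 + 1.7378) = 1/48.447 = 0.02064
[CO2*] = α₀ × DIC = 0.02064 × 2.65 = 0.0547 mmol/kg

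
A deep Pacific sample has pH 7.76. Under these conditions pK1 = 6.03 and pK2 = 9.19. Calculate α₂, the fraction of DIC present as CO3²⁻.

α₂ = 1 / (1 + [H⁺]/K2 + [H⁺]²/(K1K2)) = 1 / (1 + 10^+1.43 + 10^-0.30)
   = 1 / (1 + 26.915 + 0.50119) = 1/28.417 = 0.03519

α₂ = 0.0352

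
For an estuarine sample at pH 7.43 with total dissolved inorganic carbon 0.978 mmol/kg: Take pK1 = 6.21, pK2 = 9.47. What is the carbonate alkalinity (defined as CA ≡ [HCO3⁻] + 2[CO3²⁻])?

CA = 0.931 mmol/kg

CA = [HCO3⁻] + 2[CO3²⁻] = (α₁ + 2α₂)·DIC
At pH 7.43: [H⁺]/K1 = 10^-1.22 = 0.060256, K2/[H⁺] = 10^-2.04 = 0.0091201
α₁ = 1/(1 + 0.060256 + 0.0091201) = 1/1.0694 = 0.9351; α₂ = α₁·K2/[H⁺] = 0.008528
α₁ + 2α₂ = 0.9522
CA = 0.9522 × 0.978 = 0.931 mmol/kg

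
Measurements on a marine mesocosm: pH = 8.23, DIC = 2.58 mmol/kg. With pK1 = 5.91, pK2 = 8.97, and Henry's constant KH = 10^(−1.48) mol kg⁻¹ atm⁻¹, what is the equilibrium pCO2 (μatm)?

α₀ = 1 / (1 + K1/[H⁺] + K1K2/[H⁺]²) = 1 / (1 + 10^+2.32 + 10^+1.58)
   = 1 / (1 + 208.93 + 38.019) = 1/247.95 = 0.004033
[CO2*] = α₀ × DIC = 0.004033 × 2.58 = 0.01041 mmol/kg = 10.41 μmol/kg
pCO2 = [CO2*]/KH = 1.041×10^-5 / 3.311×10^-2 = 314 μatm

pCO2 = 314 μatm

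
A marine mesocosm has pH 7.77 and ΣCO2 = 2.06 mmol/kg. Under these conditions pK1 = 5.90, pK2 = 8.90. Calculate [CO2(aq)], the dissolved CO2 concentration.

α₀ = 1 / (1 + K1/[H⁺] + K1K2/[H⁺]²) = 1 / (1 + 10^+1.87 + 10^+0.74)
   = 1 / (1 + 74.131 + 5.4954) = 1/80.626 = 0.01240
[CO2*] = α₀ × DIC = 0.01240 × 2.06 = 0.0255 mmol/kg

[CO2*] = 0.0255 mmol/kg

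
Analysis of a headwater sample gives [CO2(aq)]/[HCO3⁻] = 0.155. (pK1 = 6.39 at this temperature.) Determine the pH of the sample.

From K1 = [H⁺][HCO3⁻]/[CO2(aq)]:  pH = pK1 − log₁₀([CO2(aq)]/[HCO3⁻])
log₁₀(0.155) = -0.810
pH = 6.39 − (-0.810) = 7.20

pH = 7.20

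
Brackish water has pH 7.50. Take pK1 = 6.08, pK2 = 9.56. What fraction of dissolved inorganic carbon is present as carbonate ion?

α₂ = 0.00832

α₂ = 1 / (1 + [H⁺]/K2 + [H⁺]²/(K1K2)) = 1 / (1 + 10^+2.06 + 10^+0.64)
   = 1 / (1 + 114.82 + 4.3652) = 1/120.18 = 0.008321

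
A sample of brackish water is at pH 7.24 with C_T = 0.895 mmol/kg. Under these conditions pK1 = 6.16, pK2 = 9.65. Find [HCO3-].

[HCO3⁻] = 0.823 mmol/kg

α₁ = 1 / (1 + [H⁺]/K1 + K2/[H⁺]) = 1 / (1 + 10^-1.08 + 10^-2.41)
   = 1 / (1 + 0.083176 + 0.0038905) = 1/1.0871 = 0.9199
[HCO3⁻] = α₁ × DIC = 0.9199 × 0.895 = 0.823 mmol/kg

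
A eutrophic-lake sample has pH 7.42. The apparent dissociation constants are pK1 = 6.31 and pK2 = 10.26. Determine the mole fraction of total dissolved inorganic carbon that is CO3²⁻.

α₂ = 1 / (1 + [H⁺]/K2 + [H⁺]²/(K1K2)) = 1 / (1 + 10^+2.84 + 10^+1.73)
   = 1 / (1 + 691.83 + 53.703) = 1/746.53 = 0.001340

α₂ = 0.00134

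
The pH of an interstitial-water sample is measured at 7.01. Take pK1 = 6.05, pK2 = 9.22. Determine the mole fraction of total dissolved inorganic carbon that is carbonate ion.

α₂ = 1 / (1 + [H⁺]/K2 + [H⁺]²/(K1K2)) = 1 / (1 + 10^+2.21 + 10^+1.25)
   = 1 / (1 + 162.18 + 17.783) = 1/180.96 = 0.005526

α₂ = 0.00553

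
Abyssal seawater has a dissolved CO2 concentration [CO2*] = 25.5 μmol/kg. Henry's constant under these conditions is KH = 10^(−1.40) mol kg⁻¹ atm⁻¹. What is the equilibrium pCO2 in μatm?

KH = 10^(−1.40) = 3.981×10^-2 mol kg⁻¹ atm⁻¹
pCO2 = [CO2*]/KH = 25.5×10^-6 / 3.981×10^-2 = 6.41×10^-4 atm = 641 μatm

pCO2 = 641 μatm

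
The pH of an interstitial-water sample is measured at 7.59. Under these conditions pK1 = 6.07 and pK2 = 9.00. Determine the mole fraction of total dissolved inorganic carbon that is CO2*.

α₀ = 1 / (1 + K1/[H⁺] + K1K2/[H⁺]²) = 1 / (1 + 10^+1.52 + 10^+0.11)
   = 1 / (1 + 33.113 + 1.2882) = 1/35.401 = 0.02825

α₀ = 0.0282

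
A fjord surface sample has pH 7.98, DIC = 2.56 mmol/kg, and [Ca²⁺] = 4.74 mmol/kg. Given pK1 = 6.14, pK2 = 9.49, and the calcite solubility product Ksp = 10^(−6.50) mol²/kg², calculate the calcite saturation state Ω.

Ω = 1.13

α₂ = 1 / (1 + [H⁺]/K2 + [H⁺]²/(K1K2)) = 1 / (1 + 10^+1.51 + 10^-0.33)
   = 1 / (1 + 32.359 + 0.46774) = 1/33.827 = 0.02956
[CO3²⁻] = α₂ × DIC = 0.02956 × 2.56 = 0.07568 mmol/kg
Ksp = 10^(−6.50) = 3.162×10^-7
Ω = [Ca²⁺][CO3²⁻]/Ksp = (4.74×10^-3)(7.568×10^-5) / 3.162×10^-7 = 1.13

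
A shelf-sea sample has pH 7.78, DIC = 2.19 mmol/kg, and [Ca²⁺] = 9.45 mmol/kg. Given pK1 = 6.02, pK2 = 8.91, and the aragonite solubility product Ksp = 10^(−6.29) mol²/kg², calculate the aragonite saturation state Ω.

Ω = 2.74

α₂ = 1 / (1 + [H⁺]/K2 + [H⁺]²/(K1K2)) = 1 / (1 + 10^+1.13 + 10^-0.63)
   = 1 / (1 + 13.490 + 0.23442) = 1/14.724 = 0.06792
[CO3²⁻] = α₂ × DIC = 0.06792 × 2.19 = 0.1487 mmol/kg
Ksp = 10^(−6.29) = 5.129×10^-7
Ω = [Ca²⁺][CO3²⁻]/Ksp = (9.45×10^-3)(1.487×10^-4) / 5.129×10^-7 = 2.74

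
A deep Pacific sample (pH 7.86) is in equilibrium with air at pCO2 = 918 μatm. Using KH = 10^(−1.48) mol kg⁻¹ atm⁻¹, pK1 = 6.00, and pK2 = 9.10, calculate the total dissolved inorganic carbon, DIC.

DIC = 2.36 mmol/kg

[CO2*] = KH · pCO2 = 10^(−1.48) × 918×10^-6 = 3.040×10^-5 mol/kg
α₀ = 1/(1 + K1/[H⁺] + K1K2/[H⁺]²) = 1/(1 + 10^+1.86 + 10^+0.62) = 0.01288
DIC = [CO2*]/α₀ = 3.040×10^-5 / 0.01288 = 2.36 mmol/kg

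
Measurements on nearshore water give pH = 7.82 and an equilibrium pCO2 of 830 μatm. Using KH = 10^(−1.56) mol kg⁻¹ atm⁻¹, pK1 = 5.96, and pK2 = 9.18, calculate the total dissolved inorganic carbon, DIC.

[CO2*] = KH · pCO2 = 10^(−1.56) × 830×10^-6 = 2.286×10^-5 mol/kg
α₀ = 1/(1 + K1/[H⁺] + K1K2/[H⁺]²) = 1/(1 + 10^+1.86 + 10^+0.50) = 0.01305
DIC = [CO2*]/α₀ = 2.286×10^-5 / 0.01305 = 1.75 mmol/kg

DIC = 1.75 mmol/kg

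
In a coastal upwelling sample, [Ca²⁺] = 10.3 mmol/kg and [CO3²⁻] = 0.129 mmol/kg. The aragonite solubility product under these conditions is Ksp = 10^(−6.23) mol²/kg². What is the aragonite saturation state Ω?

Ksp = 10^(−6.23) = 5.888×10^-7
Ω = [Ca²⁺][CO3²⁻]/Ksp = (10.3×10^-3)(0.129×10^-3) / 5.888×10^-7 = 2.26

Ω = 2.26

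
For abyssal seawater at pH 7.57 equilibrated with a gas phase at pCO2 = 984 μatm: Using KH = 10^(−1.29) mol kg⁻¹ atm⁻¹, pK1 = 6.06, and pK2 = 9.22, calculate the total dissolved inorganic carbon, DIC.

DIC = 1.72 mmol/kg

[CO2*] = KH · pCO2 = 10^(−1.29) × 984×10^-6 = 5.047×10^-5 mol/kg
α₀ = 1/(1 + K1/[H⁺] + K1K2/[H⁺]²) = 1/(1 + 10^+1.51 + 10^-0.14) = 0.02934
DIC = [CO2*]/α₀ = 5.047×10^-5 / 0.02934 = 1.72 mmol/kg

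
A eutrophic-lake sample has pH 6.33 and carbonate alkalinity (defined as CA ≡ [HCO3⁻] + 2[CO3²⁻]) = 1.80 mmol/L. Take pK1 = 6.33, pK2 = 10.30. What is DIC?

CA = [HCO3⁻] + 2[CO3²⁻] = (α₁ + 2α₂)·DIC
At pH 6.33: [H⁺]/K1 = 10^0.00 = 1.0000, K2/[H⁺] = 10^-3.97 = 0.00010715
α₁ = 1/(1 + 1.0000 + 0.00010715) = 1/2.0001 = 0.5000; α₂ = α₁·K2/[H⁺] = 5.357×10^-5
α₁ + 2α₂ = 0.5001
DIC = CA / (α₁ + 2α₂) = 1.80 / 0.5001 = 3.60 mmol/L

DIC = 3.60 mmol/L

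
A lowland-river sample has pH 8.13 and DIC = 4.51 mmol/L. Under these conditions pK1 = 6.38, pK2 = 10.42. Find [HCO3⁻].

α₁ = 1 / (1 + [H⁺]/K1 + K2/[H⁺]) = 1 / (1 + 10^-1.75 + 10^-2.29)
   = 1 / (1 + 0.017783 + 0.0051286) = 1/1.0229 = 0.9776
[HCO3⁻] = α₁ × DIC = 0.9776 × 4.51 = 4.41 mmol/L

[HCO3⁻] = 4.41 mmol/L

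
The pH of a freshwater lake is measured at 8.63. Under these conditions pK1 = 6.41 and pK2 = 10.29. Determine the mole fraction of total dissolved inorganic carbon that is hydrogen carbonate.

α₁ = 0.973

α₁ = 1 / (1 + [H⁺]/K1 + K2/[H⁺]) = 1 / (1 + 10^-2.22 + 10^-1.66)
   = 1 / (1 + 0.0060256 + 0.021878) = 1/1.0279 = 0.9729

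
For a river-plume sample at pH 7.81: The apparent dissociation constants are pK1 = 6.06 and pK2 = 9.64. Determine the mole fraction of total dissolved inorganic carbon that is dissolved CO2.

α₀ = 1 / (1 + K1/[H⁺] + K1K2/[H⁺]²) = 1 / (1 + 10^+1.75 + 10^-0.08)
   = 1 / (1 + 56.234 + 0.83176) = 1/58.066 = 0.01722

α₀ = 0.0172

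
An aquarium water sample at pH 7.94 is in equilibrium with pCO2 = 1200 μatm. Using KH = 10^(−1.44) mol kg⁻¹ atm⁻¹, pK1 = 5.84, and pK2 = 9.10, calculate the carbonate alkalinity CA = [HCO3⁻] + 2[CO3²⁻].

[CO2*] = KH · pCO2 = 10^(−1.44) × 1200×10^-6 = 4.357×10^-5 mol/kg
α₀ = 1/(1 + K1/[H⁺] + K1K2/[H⁺]²) = 1/(1 + 10^+2.10 + 10^+0.94) = 0.007375
DIC = [CO2*]/α₀ = 4.357×10^-5 / 0.007375 = 5.908 mmol/kg
CA = (α₁ + 2α₂)·DIC = (0.9284 + 2×0.06423) × 5.908 = 6.24 mmol/kg

CA = 6.24 mmol/kg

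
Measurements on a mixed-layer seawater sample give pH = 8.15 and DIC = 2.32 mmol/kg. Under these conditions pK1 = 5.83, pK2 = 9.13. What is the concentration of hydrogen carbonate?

[HCO3⁻] = 2.09 mmol/kg

α₁ = 1 / (1 + [H⁺]/K1 + K2/[H⁺]) = 1 / (1 + 10^-2.32 + 10^-0.98)
   = 1 / (1 + 0.0047863 + 0.10471) = 1/1.1095 = 0.9013
[HCO3⁻] = α₁ × DIC = 0.9013 × 2.32 = 2.09 mmol/kg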